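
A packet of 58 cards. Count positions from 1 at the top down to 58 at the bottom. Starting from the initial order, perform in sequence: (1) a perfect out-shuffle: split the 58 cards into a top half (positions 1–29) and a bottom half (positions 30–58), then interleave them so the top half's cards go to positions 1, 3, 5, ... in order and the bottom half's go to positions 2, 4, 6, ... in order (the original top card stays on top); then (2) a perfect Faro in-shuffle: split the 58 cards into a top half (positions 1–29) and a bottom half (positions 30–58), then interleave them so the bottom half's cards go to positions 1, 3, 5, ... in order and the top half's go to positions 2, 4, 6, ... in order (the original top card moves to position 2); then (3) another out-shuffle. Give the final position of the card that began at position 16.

Track the card from position 16 forward through each operation:
  after op 1 (out-shuffle): 16 → 31
  after op 2 (in-shuffle): 31 → 3
  after op 3 (out-shuffle): 3 → 5

5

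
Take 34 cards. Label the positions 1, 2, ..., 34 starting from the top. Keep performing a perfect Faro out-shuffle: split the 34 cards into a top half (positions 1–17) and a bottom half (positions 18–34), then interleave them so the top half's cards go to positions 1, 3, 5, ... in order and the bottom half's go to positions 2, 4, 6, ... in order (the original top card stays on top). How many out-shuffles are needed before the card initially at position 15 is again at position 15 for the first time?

Follow position 15 under repeated out-shuffles:
15 → 29 → 24 → 14 → 27 → 20 → 6 → 11 → 21 → 8 → 15
It first returns after 10 out-shuffles.

10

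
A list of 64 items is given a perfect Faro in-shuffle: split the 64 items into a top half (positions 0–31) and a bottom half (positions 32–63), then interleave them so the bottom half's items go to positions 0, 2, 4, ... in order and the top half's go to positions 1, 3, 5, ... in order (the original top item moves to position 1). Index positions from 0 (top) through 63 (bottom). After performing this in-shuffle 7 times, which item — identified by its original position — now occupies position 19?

54

Work backwards from position 19, undoing one in-shuffle at a time:
19 ← 9 ← 4 ← 34 ← 49 ← 24 ← 44 ← 54
So the item now at position 19 started at position 54.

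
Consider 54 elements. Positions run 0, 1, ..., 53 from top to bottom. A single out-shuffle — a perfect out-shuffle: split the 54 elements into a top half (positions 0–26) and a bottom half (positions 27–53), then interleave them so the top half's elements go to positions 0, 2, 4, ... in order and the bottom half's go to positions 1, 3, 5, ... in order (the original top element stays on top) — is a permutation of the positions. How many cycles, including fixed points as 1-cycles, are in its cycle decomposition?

3

Trace each unvisited position around until it returns:
(0) (1 2 4 8 16 32 ... len 52) (53)
3 cycles in total.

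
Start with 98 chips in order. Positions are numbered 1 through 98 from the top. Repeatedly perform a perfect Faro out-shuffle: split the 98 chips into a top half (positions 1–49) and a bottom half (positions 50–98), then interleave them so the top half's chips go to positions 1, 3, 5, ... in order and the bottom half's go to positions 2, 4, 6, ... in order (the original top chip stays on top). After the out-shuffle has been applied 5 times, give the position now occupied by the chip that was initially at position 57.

Track the chip's position through each out-shuffle:
57 → 16 → 31 → 61 → 24 → 47

47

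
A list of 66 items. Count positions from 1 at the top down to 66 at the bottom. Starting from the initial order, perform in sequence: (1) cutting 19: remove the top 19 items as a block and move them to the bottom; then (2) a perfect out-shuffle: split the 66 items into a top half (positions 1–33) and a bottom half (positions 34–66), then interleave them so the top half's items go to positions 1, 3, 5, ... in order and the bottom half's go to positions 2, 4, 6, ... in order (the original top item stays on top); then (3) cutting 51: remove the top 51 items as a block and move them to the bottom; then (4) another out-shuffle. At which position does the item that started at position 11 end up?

Track the item from position 11 forward through each operation:
  after op 1 (cut 19): 11 → 58
  after op 2 (out-shuffle): 58 → 50
  after op 3 (cut 51): 50 → 65
  after op 4 (out-shuffle): 65 → 64

64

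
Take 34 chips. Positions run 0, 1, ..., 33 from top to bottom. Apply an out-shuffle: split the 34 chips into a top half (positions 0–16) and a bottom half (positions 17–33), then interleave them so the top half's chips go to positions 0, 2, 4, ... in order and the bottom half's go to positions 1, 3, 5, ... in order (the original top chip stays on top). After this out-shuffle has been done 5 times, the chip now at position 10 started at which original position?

23

Work backwards from position 10, undoing one out-shuffle at a time:
10 ← 5 ← 19 ← 26 ← 13 ← 23
So the chip now at position 10 started at position 23.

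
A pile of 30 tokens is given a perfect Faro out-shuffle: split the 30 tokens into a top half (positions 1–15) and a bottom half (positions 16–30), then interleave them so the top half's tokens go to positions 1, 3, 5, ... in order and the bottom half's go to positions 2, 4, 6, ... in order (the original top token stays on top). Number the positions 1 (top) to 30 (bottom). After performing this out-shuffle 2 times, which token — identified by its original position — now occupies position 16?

Work backwards from position 16, undoing one out-shuffle at a time:
16 ← 23 ← 12
So the token now at position 16 started at position 12.

12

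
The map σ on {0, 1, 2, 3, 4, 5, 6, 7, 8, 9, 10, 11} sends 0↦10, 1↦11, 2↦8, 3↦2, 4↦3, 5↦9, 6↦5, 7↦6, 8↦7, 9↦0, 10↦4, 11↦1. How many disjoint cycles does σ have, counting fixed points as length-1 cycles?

Cycle decomposition: (0 10 4 3 2 8 7 6 5 9) (1 11).
2 cycles.

2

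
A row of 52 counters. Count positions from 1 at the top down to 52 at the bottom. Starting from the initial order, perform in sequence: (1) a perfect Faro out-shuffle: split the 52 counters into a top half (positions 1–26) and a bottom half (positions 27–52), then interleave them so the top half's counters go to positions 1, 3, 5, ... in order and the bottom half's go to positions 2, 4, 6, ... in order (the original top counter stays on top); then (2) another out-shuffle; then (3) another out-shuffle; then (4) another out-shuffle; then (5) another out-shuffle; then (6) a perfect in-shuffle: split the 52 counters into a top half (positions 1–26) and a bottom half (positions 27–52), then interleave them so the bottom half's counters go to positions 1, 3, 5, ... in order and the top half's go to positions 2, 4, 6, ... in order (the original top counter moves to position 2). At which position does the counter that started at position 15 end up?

Track the counter from position 15 forward through each operation:
  after op 1 (out-shuffle): 15 → 29
  after op 2 (out-shuffle): 29 → 6
  after op 3 (out-shuffle): 6 → 11
  after op 4 (out-shuffle): 11 → 21
  after op 5 (out-shuffle): 21 → 41
  after op 6 (in-shuffle): 41 → 29

29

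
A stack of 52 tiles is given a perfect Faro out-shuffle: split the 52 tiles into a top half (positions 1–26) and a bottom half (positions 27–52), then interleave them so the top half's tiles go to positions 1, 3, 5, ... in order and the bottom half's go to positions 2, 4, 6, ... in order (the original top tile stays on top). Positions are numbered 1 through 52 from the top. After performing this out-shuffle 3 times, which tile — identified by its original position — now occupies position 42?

Work backwards from position 42, undoing one out-shuffle at a time:
42 ← 47 ← 24 ← 38
So the tile now at position 42 started at position 38.

38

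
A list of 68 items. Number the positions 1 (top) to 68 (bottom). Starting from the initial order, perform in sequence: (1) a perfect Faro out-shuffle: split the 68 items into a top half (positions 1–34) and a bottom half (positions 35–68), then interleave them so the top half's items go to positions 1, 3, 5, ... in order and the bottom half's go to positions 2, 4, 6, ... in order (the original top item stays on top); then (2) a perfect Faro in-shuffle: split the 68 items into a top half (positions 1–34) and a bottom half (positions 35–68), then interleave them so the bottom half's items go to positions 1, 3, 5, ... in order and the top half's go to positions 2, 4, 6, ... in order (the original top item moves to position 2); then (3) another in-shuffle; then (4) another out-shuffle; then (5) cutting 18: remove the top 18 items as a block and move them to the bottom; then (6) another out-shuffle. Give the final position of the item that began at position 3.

41

Track the item from position 3 forward through each operation:
  after op 1 (out-shuffle): 3 → 5
  after op 2 (in-shuffle): 5 → 10
  after op 3 (in-shuffle): 10 → 20
  after op 4 (out-shuffle): 20 → 39
  after op 5 (cut 18): 39 → 21
  after op 6 (out-shuffle): 21 → 41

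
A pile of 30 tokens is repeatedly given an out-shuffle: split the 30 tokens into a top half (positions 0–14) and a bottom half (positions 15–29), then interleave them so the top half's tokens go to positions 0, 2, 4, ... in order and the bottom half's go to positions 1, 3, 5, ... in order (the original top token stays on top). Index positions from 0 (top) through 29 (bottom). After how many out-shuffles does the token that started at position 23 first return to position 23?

Follow position 23 under repeated out-shuffles:
23 → 17 → 5 → 10 → 20 → 11 → 22 → 15 → ... → 23 (length 28)
It first returns after 28 out-shuffles.

28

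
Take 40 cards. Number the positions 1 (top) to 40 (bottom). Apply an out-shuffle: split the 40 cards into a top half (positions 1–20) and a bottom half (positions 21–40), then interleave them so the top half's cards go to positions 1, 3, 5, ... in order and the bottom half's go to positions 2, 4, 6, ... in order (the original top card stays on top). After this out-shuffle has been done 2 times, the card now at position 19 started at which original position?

Work backwards from position 19, undoing one out-shuffle at a time:
19 ← 10 ← 25
So the card now at position 19 started at position 25.

25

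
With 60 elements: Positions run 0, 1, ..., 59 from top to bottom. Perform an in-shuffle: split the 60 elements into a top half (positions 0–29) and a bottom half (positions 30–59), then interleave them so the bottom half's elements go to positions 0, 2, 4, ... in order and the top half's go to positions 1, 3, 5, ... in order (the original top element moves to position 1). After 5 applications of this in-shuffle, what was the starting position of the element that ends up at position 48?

52

Work backwards from position 48, undoing one in-shuffle at a time:
48 ← 54 ← 57 ← 28 ← 44 ← 52
So the element now at position 48 started at position 52.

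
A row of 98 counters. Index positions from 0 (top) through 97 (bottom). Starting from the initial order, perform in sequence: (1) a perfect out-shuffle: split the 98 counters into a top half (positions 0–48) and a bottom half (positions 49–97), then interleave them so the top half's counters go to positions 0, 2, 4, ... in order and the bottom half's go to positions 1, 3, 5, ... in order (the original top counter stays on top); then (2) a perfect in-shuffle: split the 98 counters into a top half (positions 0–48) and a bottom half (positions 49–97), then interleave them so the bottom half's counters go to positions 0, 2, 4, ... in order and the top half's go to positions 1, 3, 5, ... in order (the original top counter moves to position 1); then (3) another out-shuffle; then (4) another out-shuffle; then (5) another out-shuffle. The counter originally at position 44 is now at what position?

42

Track the counter from position 44 forward through each operation:
  after op 1 (out-shuffle): 44 → 88
  after op 2 (in-shuffle): 88 → 78
  after op 3 (out-shuffle): 78 → 59
  after op 4 (out-shuffle): 59 → 21
  after op 5 (out-shuffle): 21 → 42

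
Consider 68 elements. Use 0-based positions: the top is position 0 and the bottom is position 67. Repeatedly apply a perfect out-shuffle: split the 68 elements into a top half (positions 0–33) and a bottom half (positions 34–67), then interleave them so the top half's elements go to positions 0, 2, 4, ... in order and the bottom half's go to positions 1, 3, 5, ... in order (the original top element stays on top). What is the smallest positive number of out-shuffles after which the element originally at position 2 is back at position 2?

66

Follow position 2 under repeated out-shuffles:
2 → 4 → 8 → 16 → 32 → 64 → 61 → 55 → ... → 2 (length 66)
It first returns after 66 out-shuffles.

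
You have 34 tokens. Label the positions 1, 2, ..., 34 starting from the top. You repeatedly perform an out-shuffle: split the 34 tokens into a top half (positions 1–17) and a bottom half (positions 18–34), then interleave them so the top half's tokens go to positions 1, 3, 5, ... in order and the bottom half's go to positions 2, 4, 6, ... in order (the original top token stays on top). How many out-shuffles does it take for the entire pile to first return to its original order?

The out-shuffle permutes the 34 positions with cycle lengths [1, 1, 2, 10, 10, 10].
Every token is home exactly when every cycle has completed a whole number of laps, i.e. after lcm(1, 2, 10) = 10 out-shuffles.

10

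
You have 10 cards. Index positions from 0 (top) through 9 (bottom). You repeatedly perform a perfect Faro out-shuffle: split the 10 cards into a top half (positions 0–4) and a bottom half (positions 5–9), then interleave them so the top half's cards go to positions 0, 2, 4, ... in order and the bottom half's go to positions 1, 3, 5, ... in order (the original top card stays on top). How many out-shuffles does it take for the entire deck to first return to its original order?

The out-shuffle permutes the 10 positions with cycle lengths [1, 1, 2, 6].
Every card is home exactly when every cycle has completed a whole number of laps, i.e. after lcm(1, 2, 6) = 6 out-shuffles.

6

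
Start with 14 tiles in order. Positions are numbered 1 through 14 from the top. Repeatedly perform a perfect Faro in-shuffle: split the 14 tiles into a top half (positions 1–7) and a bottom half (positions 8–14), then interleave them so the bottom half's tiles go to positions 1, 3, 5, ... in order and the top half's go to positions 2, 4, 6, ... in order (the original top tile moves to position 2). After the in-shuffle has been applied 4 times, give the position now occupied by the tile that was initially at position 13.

13

Track the tile's position through each in-shuffle:
13 → 11 → 7 → 14 → 13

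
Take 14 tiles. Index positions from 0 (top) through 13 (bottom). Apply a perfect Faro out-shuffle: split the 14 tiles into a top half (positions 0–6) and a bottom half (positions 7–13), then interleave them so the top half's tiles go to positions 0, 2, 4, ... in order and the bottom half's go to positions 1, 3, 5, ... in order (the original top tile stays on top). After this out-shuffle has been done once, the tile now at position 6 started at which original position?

Work backwards from position 6, undoing one out-shuffle at a time:
6 ← 3
So the tile now at position 6 started at position 3.

3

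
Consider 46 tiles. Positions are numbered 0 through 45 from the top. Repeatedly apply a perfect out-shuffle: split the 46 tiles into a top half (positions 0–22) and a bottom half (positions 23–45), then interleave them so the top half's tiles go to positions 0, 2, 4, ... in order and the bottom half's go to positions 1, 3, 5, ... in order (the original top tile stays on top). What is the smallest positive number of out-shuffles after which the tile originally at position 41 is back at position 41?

12

Follow position 41 under repeated out-shuffles:
41 → 37 → 29 → 13 → 26 → 7 → 14 → 28 → 11 → 22 → 44 → 43 → 41
It first returns after 12 out-shuffles.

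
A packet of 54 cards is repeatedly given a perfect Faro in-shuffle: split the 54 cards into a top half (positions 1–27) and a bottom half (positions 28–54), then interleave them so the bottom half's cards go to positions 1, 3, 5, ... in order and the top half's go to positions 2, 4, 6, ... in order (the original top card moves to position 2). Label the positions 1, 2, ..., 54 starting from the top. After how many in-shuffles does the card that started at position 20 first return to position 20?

Follow position 20 under repeated in-shuffles:
20 → 40 → 25 → 50 → 45 → 35 → 15 → 30 → 5 → 10 → 20
It first returns after 10 in-shuffles.

10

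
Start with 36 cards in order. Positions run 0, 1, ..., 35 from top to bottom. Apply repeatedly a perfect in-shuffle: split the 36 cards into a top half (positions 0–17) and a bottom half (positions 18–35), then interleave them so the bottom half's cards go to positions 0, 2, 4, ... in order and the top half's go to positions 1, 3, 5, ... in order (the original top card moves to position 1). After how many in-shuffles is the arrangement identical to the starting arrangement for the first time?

36

The in-shuffle permutes the 36 positions with cycle lengths [36].
Every card is home exactly when every cycle has completed a whole number of laps, i.e. after lcm(36) = 36 in-shuffles.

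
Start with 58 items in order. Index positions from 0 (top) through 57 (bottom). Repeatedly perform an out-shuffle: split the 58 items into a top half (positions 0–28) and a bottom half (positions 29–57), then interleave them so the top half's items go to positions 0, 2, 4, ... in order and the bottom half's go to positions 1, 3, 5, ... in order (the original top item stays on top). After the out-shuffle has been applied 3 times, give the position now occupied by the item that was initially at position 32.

28

Track the item's position through each out-shuffle:
32 → 7 → 14 → 28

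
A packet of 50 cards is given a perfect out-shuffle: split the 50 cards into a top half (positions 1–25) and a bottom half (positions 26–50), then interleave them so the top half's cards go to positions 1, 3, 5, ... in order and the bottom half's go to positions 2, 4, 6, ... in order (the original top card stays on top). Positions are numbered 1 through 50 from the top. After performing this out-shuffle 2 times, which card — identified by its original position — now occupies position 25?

Work backwards from position 25, undoing one out-shuffle at a time:
25 ← 13 ← 7
So the card now at position 25 started at position 7.

7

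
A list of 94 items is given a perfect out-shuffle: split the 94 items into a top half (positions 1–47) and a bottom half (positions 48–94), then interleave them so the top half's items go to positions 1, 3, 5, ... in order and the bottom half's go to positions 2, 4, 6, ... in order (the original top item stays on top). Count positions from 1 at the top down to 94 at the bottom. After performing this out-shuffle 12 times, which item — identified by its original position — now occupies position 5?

Work backwards from position 5, undoing one out-shuffle at a time:
5 ← 3 ← 2 ← 48 ← 71 ← 36 ← 65 ← 33 ← 17 ← 9 ← 5 ← 3 ← 2
So the item now at position 5 started at position 2.

2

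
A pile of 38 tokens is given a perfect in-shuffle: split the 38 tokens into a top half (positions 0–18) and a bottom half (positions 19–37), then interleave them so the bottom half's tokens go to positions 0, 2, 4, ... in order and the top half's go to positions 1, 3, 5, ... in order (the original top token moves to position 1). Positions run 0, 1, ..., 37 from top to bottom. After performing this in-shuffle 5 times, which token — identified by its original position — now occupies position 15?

19

Work backwards from position 15, undoing one in-shuffle at a time:
15 ← 7 ← 3 ← 1 ← 0 ← 19
So the token now at position 15 started at position 19.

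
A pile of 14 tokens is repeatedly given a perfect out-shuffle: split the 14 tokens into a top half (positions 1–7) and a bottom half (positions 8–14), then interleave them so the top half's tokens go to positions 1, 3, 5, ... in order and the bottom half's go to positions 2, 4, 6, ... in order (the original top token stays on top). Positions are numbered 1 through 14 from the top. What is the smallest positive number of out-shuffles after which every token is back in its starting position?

The out-shuffle permutes the 14 positions with cycle lengths [1, 1, 12].
Every token is home exactly when every cycle has completed a whole number of laps, i.e. after lcm(1, 12) = 12 out-shuffles.

12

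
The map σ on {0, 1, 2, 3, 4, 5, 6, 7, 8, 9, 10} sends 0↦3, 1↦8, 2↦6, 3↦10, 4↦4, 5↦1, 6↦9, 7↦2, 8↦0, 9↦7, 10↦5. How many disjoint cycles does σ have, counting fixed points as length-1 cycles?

3

Cycle decomposition: (0 3 10 5 1 8) (2 6 9 7) (4).
3 cycles.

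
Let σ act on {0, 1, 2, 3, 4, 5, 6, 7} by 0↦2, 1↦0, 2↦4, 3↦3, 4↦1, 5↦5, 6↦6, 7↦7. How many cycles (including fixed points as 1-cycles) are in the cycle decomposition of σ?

Cycle decomposition: (0 2 4 1) (3) (5) (6) (7).
5 cycles.

5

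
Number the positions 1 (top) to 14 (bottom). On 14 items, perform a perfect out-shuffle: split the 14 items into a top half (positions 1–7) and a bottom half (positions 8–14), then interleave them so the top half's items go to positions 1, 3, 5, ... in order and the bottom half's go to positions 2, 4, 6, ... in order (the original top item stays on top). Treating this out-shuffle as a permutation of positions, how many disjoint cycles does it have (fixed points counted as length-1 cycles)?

Trace each unvisited position around until it returns:
(1) (2 3 5 9 4 7 ... len 12) (14)
3 cycles in total.

3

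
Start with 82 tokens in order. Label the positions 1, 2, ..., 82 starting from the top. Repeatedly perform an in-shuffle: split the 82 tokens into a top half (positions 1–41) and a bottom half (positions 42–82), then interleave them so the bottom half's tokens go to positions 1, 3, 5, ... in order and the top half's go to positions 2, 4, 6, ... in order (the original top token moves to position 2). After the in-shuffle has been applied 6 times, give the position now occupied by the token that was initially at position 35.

Track the token's position through each in-shuffle:
35 → 70 → 57 → 31 → 62 → 41 → 82

82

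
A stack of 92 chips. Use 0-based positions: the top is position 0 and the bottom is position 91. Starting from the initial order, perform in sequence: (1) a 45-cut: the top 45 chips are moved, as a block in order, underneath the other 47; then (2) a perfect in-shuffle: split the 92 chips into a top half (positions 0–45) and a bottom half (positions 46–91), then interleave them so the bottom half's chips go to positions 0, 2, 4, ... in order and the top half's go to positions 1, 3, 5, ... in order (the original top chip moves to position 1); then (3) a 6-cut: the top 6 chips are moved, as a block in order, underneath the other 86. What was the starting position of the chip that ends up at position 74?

Undo the operations in reverse order, starting from position 74:
  undo op 3 (cut 6): 74 ← 80
  undo op 2 (in-shuffle, from bottom half): 80 ← 86
  undo op 1 (cut 45): 86 ← 39
So the chip at position 74 came from original position 39.

39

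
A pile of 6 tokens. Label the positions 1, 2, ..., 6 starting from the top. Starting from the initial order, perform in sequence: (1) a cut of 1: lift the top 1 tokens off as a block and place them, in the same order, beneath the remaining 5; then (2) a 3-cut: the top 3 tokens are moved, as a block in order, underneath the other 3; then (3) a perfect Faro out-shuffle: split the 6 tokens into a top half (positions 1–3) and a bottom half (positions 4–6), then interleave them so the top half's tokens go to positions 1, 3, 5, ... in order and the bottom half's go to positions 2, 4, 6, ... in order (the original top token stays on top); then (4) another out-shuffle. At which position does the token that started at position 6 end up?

5

Track the token from position 6 forward through each operation:
  after op 1 (cut 1): 6 → 5
  after op 2 (cut 3): 5 → 2
  after op 3 (out-shuffle): 2 → 3
  after op 4 (out-shuffle): 3 → 5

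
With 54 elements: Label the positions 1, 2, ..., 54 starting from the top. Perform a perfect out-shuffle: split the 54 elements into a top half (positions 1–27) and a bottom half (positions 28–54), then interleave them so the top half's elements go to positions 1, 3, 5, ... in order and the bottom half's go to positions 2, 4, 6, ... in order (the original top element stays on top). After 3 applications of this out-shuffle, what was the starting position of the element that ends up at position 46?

53

Work backwards from position 46, undoing one out-shuffle at a time:
46 ← 50 ← 52 ← 53
So the element now at position 46 started at position 53.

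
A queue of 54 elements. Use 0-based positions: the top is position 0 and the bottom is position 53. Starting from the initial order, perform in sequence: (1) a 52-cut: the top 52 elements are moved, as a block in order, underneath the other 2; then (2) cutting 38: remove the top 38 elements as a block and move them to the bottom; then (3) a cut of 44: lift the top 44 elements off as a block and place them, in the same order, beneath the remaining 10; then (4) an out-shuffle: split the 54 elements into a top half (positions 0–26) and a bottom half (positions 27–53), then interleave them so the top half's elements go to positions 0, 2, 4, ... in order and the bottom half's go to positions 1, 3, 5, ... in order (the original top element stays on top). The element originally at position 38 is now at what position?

Track the element from position 38 forward through each operation:
  after op 1 (cut 52): 38 → 40
  after op 2 (cut 38): 40 → 2
  after op 3 (cut 44): 2 → 12
  after op 4 (out-shuffle): 12 → 24

24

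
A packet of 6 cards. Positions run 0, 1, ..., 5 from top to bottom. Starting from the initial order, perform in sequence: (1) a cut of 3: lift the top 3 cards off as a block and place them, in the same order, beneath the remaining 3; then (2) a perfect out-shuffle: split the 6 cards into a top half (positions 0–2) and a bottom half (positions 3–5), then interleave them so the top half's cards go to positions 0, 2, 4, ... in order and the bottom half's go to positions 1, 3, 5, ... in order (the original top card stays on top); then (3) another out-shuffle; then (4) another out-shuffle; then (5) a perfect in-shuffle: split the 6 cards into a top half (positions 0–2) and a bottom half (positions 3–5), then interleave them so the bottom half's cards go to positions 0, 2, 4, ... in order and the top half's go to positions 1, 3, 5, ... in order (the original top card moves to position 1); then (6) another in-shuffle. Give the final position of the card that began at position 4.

Track the card from position 4 forward through each operation:
  after op 1 (cut 3): 4 → 1
  after op 2 (out-shuffle): 1 → 2
  after op 3 (out-shuffle): 2 → 4
  after op 4 (out-shuffle): 4 → 3
  after op 5 (in-shuffle): 3 → 0
  after op 6 (in-shuffle): 0 → 1

1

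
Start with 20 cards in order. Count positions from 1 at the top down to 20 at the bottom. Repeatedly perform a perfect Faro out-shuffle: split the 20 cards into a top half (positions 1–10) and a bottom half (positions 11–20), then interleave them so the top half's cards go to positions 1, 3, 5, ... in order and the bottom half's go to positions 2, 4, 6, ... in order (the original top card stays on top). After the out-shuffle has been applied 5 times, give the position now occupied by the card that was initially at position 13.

5

Track the card's position through each out-shuffle:
13 → 6 → 11 → 2 → 3 → 5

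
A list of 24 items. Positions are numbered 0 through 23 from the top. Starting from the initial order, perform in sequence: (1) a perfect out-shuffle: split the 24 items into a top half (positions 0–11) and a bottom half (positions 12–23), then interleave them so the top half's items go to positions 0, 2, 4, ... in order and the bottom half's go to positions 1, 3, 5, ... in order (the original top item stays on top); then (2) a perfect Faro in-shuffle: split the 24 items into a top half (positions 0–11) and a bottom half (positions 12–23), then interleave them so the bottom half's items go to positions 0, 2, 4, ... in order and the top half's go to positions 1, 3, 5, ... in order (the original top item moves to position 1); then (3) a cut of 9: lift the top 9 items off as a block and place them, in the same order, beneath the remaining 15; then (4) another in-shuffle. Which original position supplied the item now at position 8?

0

Undo the operations in reverse order, starting from position 8:
  undo op 4 (in-shuffle, from bottom half): 8 ← 16
  undo op 3 (cut 9): 16 ← 1
  undo op 2 (in-shuffle, from top half): 1 ← 0
  undo op 1 (out-shuffle, from top half): 0 ← 0
So the item at position 8 came from original position 0.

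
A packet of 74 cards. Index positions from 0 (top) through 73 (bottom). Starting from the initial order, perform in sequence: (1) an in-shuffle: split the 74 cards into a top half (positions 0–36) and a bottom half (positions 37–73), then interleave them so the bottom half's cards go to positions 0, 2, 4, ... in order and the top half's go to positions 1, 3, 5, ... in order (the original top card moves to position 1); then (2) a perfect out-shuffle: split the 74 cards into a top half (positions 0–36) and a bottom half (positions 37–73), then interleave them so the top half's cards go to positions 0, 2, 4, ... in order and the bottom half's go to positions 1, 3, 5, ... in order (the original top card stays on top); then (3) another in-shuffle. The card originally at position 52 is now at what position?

Track the card from position 52 forward through each operation:
  after op 1 (in-shuffle): 52 → 30
  after op 2 (out-shuffle): 30 → 60
  after op 3 (in-shuffle): 60 → 46

46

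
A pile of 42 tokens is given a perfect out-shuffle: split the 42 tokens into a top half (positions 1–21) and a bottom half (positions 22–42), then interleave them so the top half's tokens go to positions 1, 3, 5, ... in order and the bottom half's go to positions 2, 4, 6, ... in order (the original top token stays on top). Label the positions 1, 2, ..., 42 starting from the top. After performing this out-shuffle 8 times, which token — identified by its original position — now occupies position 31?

Work backwards from position 31, undoing one out-shuffle at a time:
31 ← 16 ← 29 ← 15 ← 8 ← 25 ← 13 ← 7 ← 4
So the token now at position 31 started at position 4.

4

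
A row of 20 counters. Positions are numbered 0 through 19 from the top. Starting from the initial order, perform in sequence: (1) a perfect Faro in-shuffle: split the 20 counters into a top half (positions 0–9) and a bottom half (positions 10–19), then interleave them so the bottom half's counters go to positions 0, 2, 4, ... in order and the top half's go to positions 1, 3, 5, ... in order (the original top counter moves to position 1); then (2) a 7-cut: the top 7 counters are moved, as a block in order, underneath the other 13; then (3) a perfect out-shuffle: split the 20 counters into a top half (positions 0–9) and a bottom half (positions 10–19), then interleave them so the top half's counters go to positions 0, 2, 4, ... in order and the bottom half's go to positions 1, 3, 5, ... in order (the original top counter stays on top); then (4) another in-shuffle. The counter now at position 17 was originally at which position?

5

Undo the operations in reverse order, starting from position 17:
  undo op 4 (in-shuffle, from top half): 17 ← 8
  undo op 3 (out-shuffle, from top half): 8 ← 4
  undo op 2 (cut 7): 4 ← 11
  undo op 1 (in-shuffle, from top half): 11 ← 5
So the counter at position 17 came from original position 5.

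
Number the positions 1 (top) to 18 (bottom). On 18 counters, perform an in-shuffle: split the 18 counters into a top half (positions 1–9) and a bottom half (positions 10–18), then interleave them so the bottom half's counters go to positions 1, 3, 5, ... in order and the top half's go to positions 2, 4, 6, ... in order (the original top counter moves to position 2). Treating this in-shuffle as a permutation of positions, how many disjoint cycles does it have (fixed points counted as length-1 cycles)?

Trace each unvisited position around until it returns:
(1 2 4 8 16 13 ... len 18)
1 cycle in total.

1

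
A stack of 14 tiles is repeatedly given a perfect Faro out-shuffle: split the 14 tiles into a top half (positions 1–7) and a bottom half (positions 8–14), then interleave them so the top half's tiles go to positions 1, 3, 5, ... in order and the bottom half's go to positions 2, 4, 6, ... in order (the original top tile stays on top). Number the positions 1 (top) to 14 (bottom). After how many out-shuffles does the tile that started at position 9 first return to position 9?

12

Follow position 9 under repeated out-shuffles:
9 → 4 → 7 → 13 → 12 → 10 → 6 → 11 → 8 → 2 → 3 → 5 → 9
It first returns after 12 out-shuffles.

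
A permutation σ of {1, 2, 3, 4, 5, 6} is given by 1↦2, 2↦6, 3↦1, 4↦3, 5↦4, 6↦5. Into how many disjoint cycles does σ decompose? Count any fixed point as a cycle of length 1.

1

Cycle decomposition: (1 2 6 5 4 3).
1 cycle.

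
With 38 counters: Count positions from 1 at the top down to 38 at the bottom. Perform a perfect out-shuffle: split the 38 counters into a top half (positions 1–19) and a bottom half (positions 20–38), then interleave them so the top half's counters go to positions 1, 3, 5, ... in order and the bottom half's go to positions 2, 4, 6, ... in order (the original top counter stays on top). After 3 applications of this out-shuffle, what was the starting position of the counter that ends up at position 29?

Work backwards from position 29, undoing one out-shuffle at a time:
29 ← 15 ← 8 ← 23
So the counter now at position 29 started at position 23.

23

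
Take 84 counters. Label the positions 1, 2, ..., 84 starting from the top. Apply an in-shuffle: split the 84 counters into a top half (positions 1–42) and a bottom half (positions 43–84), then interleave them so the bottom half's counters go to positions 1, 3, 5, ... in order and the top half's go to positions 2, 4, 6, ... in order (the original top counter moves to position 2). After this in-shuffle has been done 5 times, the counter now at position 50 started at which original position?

Work backwards from position 50, undoing one in-shuffle at a time:
50 ← 25 ← 55 ← 70 ← 35 ← 60
So the counter now at position 50 started at position 60.

60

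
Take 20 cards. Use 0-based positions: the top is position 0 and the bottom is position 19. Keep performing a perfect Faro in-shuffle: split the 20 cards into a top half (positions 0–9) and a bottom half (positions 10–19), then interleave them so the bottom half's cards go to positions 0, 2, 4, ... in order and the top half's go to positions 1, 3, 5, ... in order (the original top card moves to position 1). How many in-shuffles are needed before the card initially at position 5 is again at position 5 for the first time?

3

Follow position 5 under repeated in-shuffles:
5 → 11 → 2 → 5
It first returns after 3 in-shuffles.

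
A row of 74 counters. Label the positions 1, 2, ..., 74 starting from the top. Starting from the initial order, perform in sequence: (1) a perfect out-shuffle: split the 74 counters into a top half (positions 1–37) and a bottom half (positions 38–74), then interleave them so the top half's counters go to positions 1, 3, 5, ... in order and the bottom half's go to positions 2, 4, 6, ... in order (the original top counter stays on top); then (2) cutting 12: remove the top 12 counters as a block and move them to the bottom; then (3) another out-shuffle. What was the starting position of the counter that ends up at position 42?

Undo the operations in reverse order, starting from position 42:
  undo op 3 (out-shuffle, from bottom half): 42 ← 58
  undo op 2 (cut 12): 58 ← 70
  undo op 1 (out-shuffle, from bottom half): 70 ← 72
So the counter at position 42 came from original position 72.

72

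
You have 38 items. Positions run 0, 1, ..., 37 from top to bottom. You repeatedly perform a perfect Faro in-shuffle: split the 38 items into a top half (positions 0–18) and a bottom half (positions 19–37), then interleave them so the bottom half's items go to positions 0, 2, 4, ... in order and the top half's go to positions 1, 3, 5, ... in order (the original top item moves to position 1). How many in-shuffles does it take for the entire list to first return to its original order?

12

The in-shuffle permutes the 38 positions with cycle lengths [2, 12, 12, 12].
Every item is home exactly when every cycle has completed a whole number of laps, i.e. after lcm(2, 12) = 12 in-shuffles.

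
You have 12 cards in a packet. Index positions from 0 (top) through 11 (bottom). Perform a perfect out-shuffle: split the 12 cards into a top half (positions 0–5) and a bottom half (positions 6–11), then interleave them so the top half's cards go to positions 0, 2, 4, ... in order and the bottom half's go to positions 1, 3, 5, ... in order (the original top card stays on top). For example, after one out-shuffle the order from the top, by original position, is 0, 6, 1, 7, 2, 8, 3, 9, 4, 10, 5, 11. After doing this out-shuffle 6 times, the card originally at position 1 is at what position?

9

Track the card's position through each out-shuffle:
1 → 2 → 4 → 8 → 5 → 10 → 9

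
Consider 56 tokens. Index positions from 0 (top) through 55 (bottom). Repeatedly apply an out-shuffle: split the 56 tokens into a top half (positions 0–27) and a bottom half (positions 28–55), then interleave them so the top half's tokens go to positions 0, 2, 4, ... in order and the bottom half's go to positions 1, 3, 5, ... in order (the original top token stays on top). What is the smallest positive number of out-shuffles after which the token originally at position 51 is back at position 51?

20

Follow position 51 under repeated out-shuffles:
51 → 47 → 39 → 23 → 46 → 37 → 19 → 38 → 21 → 42 → 29 → 3 → 6 → 12 → 24 → 48 → 41 → 27 → 54 → 53 → 51
It first returns after 20 out-shuffles.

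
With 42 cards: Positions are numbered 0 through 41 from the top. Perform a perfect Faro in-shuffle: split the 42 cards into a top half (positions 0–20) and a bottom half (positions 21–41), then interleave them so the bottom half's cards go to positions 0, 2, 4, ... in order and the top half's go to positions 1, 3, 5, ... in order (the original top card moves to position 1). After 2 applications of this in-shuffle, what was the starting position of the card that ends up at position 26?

38

Work backwards from position 26, undoing one in-shuffle at a time:
26 ← 34 ← 38
So the card now at position 26 started at position 38.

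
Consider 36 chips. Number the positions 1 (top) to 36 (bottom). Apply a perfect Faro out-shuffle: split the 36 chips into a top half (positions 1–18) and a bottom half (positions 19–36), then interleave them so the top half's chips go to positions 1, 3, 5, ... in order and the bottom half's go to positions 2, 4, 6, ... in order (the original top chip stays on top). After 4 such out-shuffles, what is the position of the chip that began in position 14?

34

Track the chip's position through each out-shuffle:
14 → 27 → 18 → 35 → 34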